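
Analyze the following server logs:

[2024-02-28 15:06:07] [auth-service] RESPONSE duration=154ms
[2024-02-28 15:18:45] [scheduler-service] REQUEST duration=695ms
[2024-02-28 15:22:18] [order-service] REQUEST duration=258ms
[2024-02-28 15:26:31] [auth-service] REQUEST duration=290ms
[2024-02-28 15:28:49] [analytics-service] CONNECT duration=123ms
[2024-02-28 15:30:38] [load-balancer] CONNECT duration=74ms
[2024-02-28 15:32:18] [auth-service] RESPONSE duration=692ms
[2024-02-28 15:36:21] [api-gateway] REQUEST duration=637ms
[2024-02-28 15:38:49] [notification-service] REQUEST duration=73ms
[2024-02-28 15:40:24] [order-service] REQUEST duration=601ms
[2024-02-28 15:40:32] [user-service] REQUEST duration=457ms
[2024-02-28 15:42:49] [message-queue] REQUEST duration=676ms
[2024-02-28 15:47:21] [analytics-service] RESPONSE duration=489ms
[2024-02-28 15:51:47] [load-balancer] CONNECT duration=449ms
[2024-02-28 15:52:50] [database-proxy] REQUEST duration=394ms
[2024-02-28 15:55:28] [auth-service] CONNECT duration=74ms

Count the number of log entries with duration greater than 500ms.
5

To count timeouts:

1. Threshold: 500ms
2. Extract duration from each log entry
3. Count entries where duration > 500
4. Timeout count: 5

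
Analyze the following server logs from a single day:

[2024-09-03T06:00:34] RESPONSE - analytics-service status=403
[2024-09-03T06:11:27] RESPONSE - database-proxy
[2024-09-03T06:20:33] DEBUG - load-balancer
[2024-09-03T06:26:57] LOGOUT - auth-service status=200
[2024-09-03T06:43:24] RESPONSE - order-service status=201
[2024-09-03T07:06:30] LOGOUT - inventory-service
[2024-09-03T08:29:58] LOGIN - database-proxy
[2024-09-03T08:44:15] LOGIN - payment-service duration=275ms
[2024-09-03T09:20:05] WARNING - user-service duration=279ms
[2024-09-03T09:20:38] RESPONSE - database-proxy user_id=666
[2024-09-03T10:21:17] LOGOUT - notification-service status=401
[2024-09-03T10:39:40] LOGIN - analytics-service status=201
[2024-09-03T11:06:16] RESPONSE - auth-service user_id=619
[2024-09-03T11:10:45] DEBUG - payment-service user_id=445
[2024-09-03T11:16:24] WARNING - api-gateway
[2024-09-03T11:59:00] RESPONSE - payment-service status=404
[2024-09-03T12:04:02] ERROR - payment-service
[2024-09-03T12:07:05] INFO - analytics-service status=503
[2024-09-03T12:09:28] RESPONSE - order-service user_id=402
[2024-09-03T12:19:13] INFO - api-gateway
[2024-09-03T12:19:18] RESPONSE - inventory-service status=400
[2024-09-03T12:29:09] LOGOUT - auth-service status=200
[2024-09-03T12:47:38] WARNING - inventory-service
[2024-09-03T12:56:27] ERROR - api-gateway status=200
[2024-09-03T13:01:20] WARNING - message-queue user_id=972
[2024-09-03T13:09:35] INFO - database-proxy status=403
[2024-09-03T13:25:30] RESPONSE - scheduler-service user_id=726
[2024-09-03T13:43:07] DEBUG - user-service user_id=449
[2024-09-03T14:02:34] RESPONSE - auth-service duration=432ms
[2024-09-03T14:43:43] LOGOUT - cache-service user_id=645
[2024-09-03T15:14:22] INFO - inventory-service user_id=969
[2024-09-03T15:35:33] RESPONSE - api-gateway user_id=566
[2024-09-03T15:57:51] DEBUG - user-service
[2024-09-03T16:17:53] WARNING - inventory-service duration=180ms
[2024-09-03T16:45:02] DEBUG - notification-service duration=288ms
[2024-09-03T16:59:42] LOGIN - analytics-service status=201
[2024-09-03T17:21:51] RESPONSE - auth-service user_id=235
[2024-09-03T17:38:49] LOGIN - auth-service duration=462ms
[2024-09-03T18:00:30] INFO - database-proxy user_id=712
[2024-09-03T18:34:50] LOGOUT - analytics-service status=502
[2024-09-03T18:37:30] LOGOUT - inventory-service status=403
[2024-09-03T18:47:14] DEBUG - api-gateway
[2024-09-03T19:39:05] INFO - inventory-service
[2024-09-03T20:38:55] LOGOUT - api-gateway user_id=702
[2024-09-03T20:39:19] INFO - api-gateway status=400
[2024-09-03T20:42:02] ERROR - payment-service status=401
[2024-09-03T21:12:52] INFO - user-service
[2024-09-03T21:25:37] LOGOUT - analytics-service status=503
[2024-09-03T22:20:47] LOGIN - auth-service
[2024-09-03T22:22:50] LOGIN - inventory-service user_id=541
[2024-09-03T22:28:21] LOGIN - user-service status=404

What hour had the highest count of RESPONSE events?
6

To find the peak hour:

1. Group all RESPONSE events by hour
2. Count events in each hour
3. Find hour with maximum count
4. Peak hour: 6 (with 3 events)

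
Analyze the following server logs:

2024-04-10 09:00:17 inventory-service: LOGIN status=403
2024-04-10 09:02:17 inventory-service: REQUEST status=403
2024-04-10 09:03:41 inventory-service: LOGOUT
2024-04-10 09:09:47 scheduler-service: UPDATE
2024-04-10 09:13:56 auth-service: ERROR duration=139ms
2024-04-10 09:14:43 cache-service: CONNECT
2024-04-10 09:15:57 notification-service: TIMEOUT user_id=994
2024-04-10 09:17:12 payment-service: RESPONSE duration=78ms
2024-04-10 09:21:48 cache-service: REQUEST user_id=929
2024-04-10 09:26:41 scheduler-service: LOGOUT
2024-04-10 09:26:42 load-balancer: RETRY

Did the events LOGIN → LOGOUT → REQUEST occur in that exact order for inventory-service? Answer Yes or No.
No

To verify sequence order:

1. Find all events in sequence LOGIN → LOGOUT → REQUEST for inventory-service
2. Extract their timestamps
3. Check if timestamps are in ascending order
4. Result: No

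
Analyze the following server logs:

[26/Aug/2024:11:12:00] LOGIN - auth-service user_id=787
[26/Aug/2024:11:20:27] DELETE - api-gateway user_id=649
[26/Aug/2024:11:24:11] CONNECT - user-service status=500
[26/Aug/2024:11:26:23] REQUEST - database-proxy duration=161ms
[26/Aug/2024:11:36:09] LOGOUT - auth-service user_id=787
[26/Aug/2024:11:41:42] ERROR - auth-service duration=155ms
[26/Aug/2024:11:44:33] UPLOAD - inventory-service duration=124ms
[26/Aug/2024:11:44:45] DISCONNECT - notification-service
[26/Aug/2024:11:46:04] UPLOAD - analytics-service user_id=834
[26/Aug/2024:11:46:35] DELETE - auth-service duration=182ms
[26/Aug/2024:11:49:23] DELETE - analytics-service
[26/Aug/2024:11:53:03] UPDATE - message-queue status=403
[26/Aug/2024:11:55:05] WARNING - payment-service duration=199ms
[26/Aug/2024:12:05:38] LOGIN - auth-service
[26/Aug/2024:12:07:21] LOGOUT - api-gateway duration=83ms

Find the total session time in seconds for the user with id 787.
1449

To calculate session duration:

1. Find LOGIN event for user_id=787: 26/Aug/2024:11:12:00
2. Find LOGOUT event for user_id=787: 26/Aug/2024:11:36:09
3. Session duration: 26/Aug/2024:11:36:09 - 26/Aug/2024:11:12:00 = 1449 seconds (24 minutes)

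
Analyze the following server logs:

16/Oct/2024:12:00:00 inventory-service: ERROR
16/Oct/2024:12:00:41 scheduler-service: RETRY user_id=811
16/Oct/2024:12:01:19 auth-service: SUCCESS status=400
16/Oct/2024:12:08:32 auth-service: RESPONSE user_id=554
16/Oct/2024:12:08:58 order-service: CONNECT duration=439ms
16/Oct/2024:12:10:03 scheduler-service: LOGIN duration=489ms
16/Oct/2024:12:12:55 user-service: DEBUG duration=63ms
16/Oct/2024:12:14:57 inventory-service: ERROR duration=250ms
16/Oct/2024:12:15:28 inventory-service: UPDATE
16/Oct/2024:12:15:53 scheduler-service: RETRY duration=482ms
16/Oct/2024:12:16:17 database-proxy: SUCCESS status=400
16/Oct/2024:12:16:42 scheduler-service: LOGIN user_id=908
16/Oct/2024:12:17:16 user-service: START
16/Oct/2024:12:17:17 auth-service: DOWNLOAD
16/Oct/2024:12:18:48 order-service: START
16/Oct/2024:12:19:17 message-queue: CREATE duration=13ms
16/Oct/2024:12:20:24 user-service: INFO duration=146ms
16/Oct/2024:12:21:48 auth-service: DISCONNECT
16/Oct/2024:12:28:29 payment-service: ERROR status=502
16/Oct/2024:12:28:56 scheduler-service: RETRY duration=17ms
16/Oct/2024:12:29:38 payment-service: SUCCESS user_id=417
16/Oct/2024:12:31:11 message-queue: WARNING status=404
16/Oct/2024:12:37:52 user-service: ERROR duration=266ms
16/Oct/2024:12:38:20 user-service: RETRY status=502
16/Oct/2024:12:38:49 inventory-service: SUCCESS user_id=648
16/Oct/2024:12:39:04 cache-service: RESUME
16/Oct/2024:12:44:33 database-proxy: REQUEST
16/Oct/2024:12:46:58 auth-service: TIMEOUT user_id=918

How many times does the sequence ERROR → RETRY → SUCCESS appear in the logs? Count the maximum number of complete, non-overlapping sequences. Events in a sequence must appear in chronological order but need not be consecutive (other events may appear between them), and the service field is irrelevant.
4

To count sequences:

1. Look for pattern: ERROR → RETRY → SUCCESS
2. Greedily scan the log in chronological order, matching each sequence element in turn (ignoring service)
3. Each time the full pattern completes, increment the count and restart matching from the next event
4. Complete non-overlapping sequences found: 4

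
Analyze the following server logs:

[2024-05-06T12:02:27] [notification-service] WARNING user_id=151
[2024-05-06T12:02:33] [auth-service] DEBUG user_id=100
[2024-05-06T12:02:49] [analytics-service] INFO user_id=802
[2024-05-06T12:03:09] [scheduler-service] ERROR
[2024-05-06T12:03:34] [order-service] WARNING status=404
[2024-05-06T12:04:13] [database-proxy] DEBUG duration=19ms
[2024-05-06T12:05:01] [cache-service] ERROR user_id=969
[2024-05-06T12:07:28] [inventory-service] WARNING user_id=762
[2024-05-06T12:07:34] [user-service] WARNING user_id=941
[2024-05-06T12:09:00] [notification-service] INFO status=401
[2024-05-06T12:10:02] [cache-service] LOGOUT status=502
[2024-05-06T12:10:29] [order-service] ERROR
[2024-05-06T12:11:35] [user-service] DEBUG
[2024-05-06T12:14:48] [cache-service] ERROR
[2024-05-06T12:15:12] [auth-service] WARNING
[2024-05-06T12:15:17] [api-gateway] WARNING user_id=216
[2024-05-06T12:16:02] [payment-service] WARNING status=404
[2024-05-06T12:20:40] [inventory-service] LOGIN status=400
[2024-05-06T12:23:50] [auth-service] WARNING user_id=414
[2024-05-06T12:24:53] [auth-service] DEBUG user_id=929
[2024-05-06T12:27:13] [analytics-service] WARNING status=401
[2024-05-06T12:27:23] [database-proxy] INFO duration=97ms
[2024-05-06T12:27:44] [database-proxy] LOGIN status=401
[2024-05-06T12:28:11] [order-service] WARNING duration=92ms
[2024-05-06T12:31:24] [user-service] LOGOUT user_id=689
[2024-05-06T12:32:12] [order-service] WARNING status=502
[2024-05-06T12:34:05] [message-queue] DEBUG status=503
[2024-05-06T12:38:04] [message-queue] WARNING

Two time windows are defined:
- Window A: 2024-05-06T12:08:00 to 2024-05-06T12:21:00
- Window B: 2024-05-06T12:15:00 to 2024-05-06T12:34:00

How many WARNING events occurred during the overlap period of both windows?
3

To find overlap events:

1. Window A: 2024-05-06T12:08:00 to 2024-05-06T12:21:00
2. Window B: 2024-05-06T12:15:00 to 2024-05-06T12:34:00
3. Overlap period: 2024-05-06T12:15:00 to 2024-05-06T12:21:00
4. Count WARNING events in overlap: 3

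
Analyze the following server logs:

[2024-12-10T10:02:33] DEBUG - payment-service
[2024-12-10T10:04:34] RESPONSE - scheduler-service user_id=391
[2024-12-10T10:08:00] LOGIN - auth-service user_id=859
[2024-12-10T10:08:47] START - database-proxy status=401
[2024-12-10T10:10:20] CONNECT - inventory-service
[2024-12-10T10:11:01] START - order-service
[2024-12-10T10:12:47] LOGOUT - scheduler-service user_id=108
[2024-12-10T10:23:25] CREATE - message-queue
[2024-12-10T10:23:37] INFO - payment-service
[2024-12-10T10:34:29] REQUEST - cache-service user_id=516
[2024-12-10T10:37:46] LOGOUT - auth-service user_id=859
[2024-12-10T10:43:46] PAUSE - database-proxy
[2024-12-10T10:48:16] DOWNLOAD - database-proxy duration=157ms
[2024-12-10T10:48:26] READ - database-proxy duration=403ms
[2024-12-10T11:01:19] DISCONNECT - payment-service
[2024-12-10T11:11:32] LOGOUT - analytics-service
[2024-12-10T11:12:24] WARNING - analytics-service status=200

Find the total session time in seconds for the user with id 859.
1786

To calculate session duration:

1. Find LOGIN event for user_id=859: 2024-12-10T10:08:00
2. Find LOGOUT event for user_id=859: 2024-12-10T10:37:46
3. Session duration: 2024-12-10T10:37:46 - 2024-12-10T10:08:00 = 1786 seconds (29 minutes)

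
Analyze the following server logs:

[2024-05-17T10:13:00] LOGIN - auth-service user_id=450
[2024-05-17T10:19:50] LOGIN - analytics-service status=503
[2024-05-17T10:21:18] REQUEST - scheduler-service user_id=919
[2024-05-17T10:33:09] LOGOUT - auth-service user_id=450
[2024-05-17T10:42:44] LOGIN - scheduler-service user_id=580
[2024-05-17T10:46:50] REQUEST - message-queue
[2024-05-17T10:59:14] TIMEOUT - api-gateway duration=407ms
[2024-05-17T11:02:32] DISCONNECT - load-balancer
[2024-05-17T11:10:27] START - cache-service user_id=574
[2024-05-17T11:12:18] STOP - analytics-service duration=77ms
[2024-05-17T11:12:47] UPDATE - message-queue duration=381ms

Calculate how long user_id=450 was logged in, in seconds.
1209

To calculate session duration:

1. Find LOGIN event for user_id=450: 2024-05-17T10:13:00
2. Find LOGOUT event for user_id=450: 2024-05-17T10:33:09
3. Session duration: 2024-05-17T10:33:09 - 2024-05-17T10:13:00 = 1209 seconds (20 minutes)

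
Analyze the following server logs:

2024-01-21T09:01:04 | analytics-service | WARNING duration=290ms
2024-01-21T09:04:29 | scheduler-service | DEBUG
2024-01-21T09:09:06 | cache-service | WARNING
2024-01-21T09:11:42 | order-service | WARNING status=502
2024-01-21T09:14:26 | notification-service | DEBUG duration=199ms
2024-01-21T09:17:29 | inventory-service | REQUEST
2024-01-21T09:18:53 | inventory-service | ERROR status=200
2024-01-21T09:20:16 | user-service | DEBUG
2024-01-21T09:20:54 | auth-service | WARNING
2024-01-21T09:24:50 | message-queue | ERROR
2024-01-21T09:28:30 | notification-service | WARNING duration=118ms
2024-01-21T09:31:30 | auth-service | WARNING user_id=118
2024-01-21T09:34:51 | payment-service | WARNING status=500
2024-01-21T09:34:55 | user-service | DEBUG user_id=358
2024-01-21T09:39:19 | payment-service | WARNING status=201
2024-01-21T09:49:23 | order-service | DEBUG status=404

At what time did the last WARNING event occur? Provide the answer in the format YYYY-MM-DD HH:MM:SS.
2024-01-21 09:39:19

To find the last event:

1. Filter for all WARNING events
2. Sort by timestamp
3. Select the last one
4. Timestamp: 2024-01-21 09:39:19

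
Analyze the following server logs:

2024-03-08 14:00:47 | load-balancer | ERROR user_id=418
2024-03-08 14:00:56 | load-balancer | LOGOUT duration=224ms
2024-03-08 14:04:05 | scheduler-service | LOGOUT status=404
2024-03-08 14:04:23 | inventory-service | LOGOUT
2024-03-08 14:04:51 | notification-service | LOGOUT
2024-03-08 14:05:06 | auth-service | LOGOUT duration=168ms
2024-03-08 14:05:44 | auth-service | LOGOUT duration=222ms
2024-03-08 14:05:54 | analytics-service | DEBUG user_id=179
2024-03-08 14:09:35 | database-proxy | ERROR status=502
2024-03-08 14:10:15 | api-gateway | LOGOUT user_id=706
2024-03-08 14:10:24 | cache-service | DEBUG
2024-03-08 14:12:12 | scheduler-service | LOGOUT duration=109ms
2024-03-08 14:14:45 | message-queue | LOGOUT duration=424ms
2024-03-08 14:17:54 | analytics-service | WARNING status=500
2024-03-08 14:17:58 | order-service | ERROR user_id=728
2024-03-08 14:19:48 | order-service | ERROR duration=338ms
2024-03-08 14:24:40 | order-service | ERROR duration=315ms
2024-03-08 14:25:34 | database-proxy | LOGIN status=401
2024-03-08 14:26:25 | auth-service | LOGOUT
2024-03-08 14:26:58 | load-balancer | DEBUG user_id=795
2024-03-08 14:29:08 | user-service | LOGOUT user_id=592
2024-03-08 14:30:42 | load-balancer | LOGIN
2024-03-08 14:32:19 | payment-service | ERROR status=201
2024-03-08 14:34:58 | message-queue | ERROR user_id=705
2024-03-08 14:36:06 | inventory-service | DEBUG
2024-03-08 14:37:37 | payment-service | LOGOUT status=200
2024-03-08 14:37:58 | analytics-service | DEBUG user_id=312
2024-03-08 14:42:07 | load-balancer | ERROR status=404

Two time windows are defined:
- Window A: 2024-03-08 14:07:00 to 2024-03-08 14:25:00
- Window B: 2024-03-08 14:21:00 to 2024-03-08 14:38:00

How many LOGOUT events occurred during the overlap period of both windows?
0

To find overlap events:

1. Window A: 2024-03-08 14:07:00 to 2024-03-08 14:25:00
2. Window B: 2024-03-08 14:21:00 to 2024-03-08 14:38:00
3. Overlap period: 2024-03-08 14:21:00 to 2024-03-08 14:25:00
4. Count LOGOUT events in overlap: 0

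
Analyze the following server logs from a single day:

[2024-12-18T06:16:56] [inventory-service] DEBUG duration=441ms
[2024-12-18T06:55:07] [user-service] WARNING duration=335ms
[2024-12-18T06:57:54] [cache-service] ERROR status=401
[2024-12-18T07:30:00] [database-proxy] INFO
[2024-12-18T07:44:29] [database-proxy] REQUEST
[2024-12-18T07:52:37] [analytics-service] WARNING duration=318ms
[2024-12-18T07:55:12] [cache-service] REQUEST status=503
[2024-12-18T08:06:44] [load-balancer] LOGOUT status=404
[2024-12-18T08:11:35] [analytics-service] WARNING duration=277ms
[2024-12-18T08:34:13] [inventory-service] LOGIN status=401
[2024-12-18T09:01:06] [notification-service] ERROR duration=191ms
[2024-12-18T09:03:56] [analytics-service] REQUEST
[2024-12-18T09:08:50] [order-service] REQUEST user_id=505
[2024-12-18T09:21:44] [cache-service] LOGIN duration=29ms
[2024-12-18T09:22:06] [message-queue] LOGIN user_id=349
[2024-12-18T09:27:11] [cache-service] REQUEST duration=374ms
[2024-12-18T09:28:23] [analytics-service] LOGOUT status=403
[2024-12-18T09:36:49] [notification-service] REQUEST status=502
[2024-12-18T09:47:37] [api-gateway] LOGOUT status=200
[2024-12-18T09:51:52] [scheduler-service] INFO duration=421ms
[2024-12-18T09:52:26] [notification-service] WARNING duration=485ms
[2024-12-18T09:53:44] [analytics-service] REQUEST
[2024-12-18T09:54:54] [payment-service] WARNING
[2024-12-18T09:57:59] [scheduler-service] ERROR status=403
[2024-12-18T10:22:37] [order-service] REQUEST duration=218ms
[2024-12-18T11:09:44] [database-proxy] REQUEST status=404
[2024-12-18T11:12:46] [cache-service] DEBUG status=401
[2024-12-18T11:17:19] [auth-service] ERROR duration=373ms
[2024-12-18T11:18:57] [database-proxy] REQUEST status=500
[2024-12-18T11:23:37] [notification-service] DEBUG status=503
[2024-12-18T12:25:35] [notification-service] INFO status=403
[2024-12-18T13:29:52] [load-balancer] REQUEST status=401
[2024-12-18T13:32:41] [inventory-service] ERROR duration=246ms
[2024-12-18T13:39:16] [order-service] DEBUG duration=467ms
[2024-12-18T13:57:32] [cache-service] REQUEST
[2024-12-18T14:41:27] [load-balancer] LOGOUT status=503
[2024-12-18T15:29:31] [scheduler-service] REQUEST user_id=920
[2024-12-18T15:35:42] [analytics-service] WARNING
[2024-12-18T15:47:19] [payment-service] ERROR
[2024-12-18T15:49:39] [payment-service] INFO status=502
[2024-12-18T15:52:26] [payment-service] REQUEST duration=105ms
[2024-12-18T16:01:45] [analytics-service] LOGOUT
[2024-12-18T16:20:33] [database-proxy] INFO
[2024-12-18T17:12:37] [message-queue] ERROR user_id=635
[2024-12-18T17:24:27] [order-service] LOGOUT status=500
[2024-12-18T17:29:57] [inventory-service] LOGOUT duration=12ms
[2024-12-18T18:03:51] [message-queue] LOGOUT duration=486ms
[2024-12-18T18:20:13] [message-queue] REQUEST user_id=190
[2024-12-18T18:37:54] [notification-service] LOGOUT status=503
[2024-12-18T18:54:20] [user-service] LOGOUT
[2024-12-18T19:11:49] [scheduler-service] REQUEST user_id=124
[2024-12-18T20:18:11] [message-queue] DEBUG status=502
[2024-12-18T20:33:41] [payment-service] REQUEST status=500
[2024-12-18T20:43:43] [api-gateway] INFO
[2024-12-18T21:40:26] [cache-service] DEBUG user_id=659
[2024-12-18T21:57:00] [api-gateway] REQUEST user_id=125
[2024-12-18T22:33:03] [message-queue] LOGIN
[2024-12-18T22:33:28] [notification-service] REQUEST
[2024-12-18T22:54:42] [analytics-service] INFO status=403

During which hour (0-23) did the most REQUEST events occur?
9

To find the peak hour:

1. Group all REQUEST events by hour
2. Count events in each hour
3. Find hour with maximum count
4. Peak hour: 9 (with 5 events)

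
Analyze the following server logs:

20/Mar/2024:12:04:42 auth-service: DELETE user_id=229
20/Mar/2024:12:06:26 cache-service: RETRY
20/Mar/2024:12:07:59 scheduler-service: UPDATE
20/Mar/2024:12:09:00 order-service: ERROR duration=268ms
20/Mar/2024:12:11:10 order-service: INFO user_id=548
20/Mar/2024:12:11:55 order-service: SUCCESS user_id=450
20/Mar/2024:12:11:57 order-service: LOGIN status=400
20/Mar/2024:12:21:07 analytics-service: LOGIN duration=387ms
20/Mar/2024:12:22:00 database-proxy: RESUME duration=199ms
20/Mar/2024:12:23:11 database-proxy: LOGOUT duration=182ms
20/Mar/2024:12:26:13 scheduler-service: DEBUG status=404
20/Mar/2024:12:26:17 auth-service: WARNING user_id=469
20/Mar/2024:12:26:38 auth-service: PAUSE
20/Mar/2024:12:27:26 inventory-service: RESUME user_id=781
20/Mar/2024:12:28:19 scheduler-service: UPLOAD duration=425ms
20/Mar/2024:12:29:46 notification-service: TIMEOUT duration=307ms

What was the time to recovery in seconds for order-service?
175

To calculate recovery time:

1. Find ERROR event for order-service: 20/Mar/2024:12:09:00
2. Find next SUCCESS event for order-service: 20/Mar/2024:12:11:55
3. Recovery time: 20/Mar/2024:12:11:55 - 20/Mar/2024:12:09:00 = 175 seconds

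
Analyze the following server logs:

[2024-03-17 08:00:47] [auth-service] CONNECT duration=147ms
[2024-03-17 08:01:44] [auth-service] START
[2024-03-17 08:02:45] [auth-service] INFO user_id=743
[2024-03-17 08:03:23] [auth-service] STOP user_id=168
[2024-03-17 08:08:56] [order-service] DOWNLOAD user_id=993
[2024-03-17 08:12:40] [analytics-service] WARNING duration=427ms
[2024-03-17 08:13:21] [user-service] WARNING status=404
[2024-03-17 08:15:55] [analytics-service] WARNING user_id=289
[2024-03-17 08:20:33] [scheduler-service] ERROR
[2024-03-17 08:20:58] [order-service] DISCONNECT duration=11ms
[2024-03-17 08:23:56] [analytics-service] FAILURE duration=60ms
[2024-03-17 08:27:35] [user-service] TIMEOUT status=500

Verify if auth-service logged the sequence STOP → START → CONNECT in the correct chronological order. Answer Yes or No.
No

To verify sequence order:

1. Find all events in sequence STOP → START → CONNECT for auth-service
2. Extract their timestamps
3. Check if timestamps are in ascending order
4. Result: No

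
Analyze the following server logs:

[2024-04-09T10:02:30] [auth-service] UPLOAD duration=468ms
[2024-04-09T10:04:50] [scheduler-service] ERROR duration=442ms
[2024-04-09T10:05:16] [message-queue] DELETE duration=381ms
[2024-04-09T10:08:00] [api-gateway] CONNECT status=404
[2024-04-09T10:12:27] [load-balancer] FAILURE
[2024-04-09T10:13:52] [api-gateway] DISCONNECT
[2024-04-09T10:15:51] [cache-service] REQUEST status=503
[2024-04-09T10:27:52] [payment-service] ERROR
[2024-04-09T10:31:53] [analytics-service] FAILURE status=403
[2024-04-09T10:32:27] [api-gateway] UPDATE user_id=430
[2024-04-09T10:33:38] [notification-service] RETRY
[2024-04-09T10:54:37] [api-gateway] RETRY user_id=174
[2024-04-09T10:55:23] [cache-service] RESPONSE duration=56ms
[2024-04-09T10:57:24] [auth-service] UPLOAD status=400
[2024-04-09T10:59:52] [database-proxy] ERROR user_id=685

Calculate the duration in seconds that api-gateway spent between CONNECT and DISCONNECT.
352

To calculate state duration:

1. Find CONNECT event for api-gateway: 2024-04-09T10:08:00
2. Find DISCONNECT event for api-gateway: 2024-04-09T10:13:52
3. Calculate duration: 2024-04-09T10:13:52 - 2024-04-09T10:08:00 = 352 seconds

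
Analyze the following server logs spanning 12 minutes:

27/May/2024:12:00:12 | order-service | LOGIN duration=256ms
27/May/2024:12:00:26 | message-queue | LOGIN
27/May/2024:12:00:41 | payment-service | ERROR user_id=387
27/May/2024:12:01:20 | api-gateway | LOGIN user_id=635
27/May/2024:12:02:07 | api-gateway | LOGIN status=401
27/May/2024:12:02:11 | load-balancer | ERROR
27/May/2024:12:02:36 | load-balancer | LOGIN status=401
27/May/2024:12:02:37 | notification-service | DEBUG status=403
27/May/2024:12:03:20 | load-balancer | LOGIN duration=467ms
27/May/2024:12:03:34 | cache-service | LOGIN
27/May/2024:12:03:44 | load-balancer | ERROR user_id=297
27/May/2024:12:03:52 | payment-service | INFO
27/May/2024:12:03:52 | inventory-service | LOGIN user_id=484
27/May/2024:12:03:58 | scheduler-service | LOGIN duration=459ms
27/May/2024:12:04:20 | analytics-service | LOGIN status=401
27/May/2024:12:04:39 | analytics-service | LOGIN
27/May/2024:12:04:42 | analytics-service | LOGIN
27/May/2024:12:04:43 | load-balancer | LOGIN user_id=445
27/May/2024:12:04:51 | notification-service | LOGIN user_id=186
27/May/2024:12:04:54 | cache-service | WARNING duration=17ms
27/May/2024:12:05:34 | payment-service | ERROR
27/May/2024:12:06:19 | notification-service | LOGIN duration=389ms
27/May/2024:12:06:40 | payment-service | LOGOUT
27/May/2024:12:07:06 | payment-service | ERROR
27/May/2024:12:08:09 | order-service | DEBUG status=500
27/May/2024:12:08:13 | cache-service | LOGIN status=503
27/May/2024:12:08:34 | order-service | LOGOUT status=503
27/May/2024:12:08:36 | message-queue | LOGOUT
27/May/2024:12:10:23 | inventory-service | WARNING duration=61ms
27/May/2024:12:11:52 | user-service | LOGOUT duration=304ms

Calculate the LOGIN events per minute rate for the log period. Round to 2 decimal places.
1.33

To calculate the rate:

1. Count total LOGIN events: 16
2. Total time period: 12 minutes
3. Rate = 16 / 12 = 1.33 events per minute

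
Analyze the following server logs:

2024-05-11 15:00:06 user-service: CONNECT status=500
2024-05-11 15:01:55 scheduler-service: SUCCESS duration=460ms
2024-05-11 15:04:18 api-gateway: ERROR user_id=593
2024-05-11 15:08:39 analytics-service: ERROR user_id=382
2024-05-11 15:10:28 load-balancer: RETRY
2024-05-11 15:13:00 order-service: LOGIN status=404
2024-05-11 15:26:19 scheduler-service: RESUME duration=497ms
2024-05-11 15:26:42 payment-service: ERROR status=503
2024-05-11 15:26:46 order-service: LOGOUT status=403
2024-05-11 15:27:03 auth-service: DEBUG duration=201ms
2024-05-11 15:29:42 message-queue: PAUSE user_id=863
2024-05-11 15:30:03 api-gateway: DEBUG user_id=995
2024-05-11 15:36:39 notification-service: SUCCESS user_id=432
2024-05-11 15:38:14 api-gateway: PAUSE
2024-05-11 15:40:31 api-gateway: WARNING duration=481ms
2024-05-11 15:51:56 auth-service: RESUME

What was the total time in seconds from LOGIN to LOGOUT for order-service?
826

To calculate state duration:

1. Find LOGIN event for order-service: 2024-05-11 15:13:00
2. Find LOGOUT event for order-service: 2024-05-11 15:26:46
3. Calculate duration: 2024-05-11 15:26:46 - 2024-05-11 15:13:00 = 826 seconds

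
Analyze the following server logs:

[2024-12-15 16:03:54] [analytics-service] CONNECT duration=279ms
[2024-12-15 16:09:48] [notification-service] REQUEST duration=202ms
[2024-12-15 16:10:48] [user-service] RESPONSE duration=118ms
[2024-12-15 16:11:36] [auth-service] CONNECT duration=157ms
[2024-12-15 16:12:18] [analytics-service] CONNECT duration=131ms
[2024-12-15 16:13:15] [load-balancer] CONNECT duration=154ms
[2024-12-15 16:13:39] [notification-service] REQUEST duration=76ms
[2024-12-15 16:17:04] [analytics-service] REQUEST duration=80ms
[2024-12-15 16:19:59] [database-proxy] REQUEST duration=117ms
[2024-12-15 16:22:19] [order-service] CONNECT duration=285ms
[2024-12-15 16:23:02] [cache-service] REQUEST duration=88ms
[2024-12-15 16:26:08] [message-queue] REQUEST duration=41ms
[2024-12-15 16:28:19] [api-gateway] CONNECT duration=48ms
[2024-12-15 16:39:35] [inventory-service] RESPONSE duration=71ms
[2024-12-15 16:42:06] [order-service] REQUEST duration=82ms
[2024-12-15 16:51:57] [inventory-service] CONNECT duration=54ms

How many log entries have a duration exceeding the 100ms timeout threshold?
8

To count timeouts:

1. Threshold: 100ms
2. Extract duration from each log entry
3. Count entries where duration > 100
4. Timeout count: 8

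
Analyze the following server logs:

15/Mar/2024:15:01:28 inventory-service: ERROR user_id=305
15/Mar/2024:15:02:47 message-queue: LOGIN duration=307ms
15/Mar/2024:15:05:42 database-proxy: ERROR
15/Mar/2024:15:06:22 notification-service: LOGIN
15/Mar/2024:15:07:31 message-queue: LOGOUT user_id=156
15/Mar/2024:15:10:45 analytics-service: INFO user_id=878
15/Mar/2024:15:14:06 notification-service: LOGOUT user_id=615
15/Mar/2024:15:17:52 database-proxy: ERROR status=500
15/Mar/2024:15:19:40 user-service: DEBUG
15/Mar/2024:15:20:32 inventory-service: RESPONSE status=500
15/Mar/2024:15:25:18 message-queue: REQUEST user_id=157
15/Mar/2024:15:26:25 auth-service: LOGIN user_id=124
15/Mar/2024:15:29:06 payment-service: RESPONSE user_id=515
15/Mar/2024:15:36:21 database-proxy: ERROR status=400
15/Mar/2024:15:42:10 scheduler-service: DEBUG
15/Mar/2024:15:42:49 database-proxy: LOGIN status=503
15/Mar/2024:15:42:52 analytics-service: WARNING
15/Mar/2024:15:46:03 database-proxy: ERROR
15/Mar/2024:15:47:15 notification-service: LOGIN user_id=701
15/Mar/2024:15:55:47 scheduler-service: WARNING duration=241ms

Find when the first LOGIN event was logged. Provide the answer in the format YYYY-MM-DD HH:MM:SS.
2024-03-15 15:02:47

To find the first event:

1. Filter for all LOGIN events
2. Sort by timestamp
3. Select the first one
4. Timestamp: 2024-03-15 15:02:47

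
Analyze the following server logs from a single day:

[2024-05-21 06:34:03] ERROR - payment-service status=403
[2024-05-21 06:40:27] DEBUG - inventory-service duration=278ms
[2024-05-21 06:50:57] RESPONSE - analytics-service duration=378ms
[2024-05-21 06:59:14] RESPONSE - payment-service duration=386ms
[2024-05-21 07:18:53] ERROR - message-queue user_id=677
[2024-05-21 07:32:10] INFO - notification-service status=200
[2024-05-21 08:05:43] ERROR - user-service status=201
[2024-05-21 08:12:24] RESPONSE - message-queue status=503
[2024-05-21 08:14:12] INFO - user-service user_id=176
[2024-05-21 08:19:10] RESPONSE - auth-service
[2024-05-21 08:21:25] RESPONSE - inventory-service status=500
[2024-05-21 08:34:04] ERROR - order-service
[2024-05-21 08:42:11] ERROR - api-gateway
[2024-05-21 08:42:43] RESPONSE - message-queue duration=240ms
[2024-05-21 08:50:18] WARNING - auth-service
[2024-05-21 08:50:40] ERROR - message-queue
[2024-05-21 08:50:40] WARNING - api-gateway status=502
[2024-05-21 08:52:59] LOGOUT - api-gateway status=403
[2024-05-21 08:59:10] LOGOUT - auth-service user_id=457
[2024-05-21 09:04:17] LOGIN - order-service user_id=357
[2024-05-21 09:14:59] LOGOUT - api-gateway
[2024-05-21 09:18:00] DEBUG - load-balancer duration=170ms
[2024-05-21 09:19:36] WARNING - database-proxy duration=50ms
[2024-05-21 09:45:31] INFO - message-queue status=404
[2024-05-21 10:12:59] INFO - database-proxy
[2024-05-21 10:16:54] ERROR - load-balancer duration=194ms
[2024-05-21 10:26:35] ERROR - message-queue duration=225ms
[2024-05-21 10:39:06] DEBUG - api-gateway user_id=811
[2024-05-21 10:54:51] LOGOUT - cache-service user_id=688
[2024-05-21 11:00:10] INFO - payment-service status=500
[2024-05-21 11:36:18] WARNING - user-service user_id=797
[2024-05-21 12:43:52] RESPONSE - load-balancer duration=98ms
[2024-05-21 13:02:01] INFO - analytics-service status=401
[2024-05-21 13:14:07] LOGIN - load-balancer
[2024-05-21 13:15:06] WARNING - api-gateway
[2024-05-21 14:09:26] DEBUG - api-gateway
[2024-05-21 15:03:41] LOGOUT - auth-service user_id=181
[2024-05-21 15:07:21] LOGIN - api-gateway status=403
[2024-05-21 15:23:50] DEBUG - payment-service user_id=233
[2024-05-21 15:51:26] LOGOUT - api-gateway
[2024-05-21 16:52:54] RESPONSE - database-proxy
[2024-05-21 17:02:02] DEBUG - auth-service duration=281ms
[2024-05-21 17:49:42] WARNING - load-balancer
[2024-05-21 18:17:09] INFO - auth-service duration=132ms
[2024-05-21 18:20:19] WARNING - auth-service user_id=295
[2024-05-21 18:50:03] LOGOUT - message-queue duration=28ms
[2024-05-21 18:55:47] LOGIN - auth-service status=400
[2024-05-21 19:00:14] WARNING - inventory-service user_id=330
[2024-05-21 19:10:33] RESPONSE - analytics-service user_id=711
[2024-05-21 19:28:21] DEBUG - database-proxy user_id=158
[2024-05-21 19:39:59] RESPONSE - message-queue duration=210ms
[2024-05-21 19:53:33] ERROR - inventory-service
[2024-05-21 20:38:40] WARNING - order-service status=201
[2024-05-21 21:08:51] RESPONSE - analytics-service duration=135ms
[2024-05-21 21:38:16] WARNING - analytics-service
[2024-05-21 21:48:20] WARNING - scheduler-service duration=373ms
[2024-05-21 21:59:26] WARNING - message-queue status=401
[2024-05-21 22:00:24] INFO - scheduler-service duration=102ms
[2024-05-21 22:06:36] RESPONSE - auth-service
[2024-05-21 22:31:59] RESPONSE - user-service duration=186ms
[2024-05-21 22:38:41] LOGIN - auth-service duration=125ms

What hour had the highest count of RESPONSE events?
8

To find the peak hour:

1. Group all RESPONSE events by hour
2. Count events in each hour
3. Find hour with maximum count
4. Peak hour: 8 (with 4 events)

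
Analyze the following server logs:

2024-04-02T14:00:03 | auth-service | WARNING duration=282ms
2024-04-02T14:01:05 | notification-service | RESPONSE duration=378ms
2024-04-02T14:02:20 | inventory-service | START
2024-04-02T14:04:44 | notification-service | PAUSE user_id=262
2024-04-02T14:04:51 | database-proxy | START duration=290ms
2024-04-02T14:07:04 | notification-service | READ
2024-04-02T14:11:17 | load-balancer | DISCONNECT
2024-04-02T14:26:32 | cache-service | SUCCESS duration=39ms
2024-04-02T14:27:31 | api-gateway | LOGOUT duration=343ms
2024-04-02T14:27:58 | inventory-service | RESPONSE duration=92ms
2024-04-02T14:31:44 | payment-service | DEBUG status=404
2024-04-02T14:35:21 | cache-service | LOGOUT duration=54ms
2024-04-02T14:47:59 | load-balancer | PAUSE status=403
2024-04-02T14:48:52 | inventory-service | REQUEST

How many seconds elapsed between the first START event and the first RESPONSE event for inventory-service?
1538

To find the time between events:

1. Locate the first START event for inventory-service: 2024-04-02T14:02:20
2. Locate the first RESPONSE event for inventory-service: 2024-04-02T14:27:58
3. Calculate the difference: 2024-04-02T14:27:58 - 2024-04-02T14:02:20 = 1538 seconds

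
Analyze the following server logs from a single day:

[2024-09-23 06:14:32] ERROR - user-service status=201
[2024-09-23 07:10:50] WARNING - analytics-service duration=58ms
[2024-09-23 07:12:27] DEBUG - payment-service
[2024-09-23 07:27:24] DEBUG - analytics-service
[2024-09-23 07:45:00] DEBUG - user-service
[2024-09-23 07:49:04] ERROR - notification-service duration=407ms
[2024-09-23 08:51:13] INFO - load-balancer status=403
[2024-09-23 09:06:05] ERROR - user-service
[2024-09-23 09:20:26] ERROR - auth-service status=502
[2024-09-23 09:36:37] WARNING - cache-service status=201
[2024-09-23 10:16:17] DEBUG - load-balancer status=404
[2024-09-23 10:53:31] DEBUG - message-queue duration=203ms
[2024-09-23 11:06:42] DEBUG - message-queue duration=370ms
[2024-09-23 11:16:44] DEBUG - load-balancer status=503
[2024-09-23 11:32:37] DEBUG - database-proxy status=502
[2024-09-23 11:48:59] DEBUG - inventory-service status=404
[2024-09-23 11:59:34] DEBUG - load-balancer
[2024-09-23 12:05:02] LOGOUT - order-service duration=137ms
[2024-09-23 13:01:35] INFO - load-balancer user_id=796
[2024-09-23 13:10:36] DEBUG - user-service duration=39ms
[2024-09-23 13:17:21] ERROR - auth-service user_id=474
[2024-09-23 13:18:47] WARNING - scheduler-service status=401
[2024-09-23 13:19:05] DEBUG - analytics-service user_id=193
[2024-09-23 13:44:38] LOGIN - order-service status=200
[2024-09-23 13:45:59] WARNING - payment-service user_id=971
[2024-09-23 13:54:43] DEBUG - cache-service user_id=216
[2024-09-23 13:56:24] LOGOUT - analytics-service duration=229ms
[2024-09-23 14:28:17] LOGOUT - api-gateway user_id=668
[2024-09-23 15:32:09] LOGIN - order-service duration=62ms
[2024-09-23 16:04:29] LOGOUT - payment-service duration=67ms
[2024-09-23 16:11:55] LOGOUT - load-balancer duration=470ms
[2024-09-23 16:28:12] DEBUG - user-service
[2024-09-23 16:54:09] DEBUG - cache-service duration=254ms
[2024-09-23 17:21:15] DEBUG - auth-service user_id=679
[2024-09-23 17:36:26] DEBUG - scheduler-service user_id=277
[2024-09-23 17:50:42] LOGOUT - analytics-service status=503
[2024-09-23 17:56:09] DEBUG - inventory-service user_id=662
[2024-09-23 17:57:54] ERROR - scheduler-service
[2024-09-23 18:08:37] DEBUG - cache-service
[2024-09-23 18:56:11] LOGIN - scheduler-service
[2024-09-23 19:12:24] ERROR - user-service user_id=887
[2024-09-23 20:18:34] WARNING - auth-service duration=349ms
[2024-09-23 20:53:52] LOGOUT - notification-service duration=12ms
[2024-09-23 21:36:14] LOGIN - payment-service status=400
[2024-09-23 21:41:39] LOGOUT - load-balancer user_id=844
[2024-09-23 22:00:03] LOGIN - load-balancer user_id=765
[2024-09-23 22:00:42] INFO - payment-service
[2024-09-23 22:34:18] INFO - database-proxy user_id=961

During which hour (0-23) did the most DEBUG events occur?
11

To find the peak hour:

1. Group all DEBUG events by hour
2. Count events in each hour
3. Find hour with maximum count
4. Peak hour: 11 (with 5 events)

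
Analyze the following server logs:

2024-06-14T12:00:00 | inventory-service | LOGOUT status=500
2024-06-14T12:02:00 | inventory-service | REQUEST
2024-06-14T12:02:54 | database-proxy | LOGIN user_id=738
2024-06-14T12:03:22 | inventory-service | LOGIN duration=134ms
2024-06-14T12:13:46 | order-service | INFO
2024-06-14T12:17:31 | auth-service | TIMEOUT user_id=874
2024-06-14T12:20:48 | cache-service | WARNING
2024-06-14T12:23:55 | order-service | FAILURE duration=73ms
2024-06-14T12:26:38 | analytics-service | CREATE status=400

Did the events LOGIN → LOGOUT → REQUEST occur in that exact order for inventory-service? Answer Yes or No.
No

To verify sequence order:

1. Find all events in sequence LOGIN → LOGOUT → REQUEST for inventory-service
2. Extract their timestamps
3. Check if timestamps are in ascending order
4. Result: No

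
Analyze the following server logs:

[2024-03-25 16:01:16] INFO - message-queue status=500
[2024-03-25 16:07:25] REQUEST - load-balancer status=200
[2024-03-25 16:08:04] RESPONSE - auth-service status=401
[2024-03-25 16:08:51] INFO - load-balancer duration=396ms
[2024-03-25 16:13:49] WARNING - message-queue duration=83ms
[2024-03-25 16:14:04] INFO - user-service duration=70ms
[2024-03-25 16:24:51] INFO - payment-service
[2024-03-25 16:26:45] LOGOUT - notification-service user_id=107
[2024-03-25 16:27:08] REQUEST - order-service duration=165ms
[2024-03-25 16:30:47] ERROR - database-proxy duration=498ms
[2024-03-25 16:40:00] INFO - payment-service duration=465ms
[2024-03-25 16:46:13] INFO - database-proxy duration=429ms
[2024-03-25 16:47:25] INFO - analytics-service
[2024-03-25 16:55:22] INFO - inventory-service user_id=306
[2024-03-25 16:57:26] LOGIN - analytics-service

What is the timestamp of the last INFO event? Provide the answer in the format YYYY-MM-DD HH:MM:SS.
2024-03-25 16:55:22

To find the last event:

1. Filter for all INFO events
2. Sort by timestamp
3. Select the last one
4. Timestamp: 2024-03-25 16:55:22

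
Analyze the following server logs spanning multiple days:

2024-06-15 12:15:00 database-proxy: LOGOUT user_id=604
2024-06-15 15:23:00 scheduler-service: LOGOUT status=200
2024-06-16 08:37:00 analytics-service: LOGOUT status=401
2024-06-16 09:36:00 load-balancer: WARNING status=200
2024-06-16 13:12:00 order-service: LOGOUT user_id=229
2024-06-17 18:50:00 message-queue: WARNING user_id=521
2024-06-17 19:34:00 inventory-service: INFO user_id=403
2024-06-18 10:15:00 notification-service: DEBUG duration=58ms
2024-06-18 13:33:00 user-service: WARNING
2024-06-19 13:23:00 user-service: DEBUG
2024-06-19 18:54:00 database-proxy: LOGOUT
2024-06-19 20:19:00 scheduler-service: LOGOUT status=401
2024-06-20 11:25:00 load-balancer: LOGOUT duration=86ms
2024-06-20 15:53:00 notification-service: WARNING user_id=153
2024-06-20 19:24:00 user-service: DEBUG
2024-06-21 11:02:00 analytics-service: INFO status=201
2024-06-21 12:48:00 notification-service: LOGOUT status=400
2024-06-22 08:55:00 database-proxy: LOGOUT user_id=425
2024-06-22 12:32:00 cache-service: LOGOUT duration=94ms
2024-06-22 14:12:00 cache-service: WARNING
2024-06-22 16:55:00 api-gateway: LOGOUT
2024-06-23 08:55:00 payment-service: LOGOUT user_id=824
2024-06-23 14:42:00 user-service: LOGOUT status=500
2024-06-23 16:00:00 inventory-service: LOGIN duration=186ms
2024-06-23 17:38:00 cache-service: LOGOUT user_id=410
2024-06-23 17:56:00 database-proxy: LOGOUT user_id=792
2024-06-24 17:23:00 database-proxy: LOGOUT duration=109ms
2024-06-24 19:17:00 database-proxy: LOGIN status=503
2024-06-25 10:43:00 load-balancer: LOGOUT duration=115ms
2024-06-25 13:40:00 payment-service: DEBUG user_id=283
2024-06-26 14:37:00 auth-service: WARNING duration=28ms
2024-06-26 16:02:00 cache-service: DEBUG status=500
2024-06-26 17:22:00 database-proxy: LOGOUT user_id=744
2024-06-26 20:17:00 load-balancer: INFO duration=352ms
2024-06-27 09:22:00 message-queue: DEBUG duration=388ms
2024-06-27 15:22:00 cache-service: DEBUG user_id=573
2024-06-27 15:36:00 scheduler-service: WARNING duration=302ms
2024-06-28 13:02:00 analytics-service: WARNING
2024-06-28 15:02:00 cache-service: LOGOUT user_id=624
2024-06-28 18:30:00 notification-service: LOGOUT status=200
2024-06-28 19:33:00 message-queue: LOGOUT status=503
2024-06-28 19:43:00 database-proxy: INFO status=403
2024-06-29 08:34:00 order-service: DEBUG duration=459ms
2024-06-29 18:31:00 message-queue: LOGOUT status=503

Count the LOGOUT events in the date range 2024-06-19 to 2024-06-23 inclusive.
11

To filter by date range:

1. Date range: 2024-06-19 through 2024-06-23, both dates inclusive
2. Filter for LOGOUT events whose date falls in this range
3. Count matching events: 11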